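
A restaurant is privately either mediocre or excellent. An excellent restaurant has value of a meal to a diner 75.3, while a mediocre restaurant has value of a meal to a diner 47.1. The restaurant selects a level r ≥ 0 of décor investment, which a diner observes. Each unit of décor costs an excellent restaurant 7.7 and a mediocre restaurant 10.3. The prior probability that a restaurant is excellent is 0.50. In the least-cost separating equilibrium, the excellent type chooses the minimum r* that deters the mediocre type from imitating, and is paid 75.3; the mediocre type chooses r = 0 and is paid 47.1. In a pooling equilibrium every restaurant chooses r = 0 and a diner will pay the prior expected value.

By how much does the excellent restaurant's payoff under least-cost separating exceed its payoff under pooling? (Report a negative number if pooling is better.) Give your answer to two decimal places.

-6.98

Least-cost separating signal: r* solves 47.1 = 75.3 − 10.3·r*, so r* = (75.3 − 47.1)/10.3 ≈ 2.7379.
Excellent type's separating payoff: 75.3 − 7.7 × r* = 75.3 − 7.7 × (75.3 − 47.1)/10.3 = 75.3 − 217.14/10.3 ≈ 54.2184.
Pooling payoff: 0.50 × 75.3 + 0.50 × 47.1 = 61.2.
Difference: 54.2184 − 61.2 = -6.9816, i.e. -6.98 to two decimal places.
The excellent type would prefer the pooling outcome.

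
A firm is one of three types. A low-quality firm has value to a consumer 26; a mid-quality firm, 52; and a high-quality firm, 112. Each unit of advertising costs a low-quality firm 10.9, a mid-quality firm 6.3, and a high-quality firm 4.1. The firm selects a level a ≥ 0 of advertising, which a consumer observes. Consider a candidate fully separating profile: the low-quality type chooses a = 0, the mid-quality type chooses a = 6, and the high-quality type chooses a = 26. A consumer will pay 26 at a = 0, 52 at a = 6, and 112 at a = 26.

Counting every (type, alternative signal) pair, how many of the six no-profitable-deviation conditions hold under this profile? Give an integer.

Low-quality (own payoff 26): to a=6 gives 52 − 10.9×6 = -13.4 → no gain ✓; to a=26 gives 112 − 10.9×26 = -171.4 → no gain ✓.
High-quality (own payoff 112 − 4.1×26 = 5.4): to a=0 gives 26 → profitable ✗; to a=6 gives 52 − 4.1×6 = 27.4 → profitable ✗.
Mid-quality (own payoff 52 − 6.3×6 = 14.2): to a=0 gives 26 → profitable ✗; to a=26 gives 112 − 6.3×26 = -51.8 → no gain ✓.
3 of the 6 constraints hold; not an equilibrium.

3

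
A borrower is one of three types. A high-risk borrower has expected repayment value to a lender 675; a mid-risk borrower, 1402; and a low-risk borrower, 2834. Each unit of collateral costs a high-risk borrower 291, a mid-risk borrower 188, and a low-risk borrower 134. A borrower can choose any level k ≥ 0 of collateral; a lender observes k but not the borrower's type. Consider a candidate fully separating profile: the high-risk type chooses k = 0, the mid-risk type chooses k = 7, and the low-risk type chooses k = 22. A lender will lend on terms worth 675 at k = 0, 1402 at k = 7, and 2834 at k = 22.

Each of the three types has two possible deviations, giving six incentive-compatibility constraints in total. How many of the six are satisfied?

3

Low-risk (own payoff 2834 − 134×22 = -114): to k=0 gives 675 → profitable ✗; to k=7 gives 1402 − 134×7 = 464 → profitable ✗.
High-risk (own payoff 675): to k=7 gives 1402 − 291×7 = -635 → no gain ✓; to k=22 gives 2834 − 291×22 = -3568 → no gain ✓.
Mid-risk (own payoff 1402 − 188×7 = 86): to k=0 gives 675 → profitable ✗; to k=22 gives 2834 − 188×22 = -1302 → no gain ✓.
3 of the 6 constraints hold; not an equilibrium.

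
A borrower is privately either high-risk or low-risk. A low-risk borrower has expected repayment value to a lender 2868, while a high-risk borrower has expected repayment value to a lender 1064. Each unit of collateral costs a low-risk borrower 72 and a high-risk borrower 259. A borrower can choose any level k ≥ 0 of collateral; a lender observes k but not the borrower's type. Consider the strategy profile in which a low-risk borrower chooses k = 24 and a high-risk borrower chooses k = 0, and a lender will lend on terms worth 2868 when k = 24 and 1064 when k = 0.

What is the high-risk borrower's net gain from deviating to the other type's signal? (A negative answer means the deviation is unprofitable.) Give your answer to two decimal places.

-4412.00

Playing k = 0 the high-risk borrower receives 1064.
Deviating to k = 24 brings payment 2868 at cost 259 × 24 = 6216, netting -3348.
Gain from deviating: -3348 − 1064 = -4412.00.
The gain is negative, so the high-risk type's incentive-compatibility constraint is satisfied.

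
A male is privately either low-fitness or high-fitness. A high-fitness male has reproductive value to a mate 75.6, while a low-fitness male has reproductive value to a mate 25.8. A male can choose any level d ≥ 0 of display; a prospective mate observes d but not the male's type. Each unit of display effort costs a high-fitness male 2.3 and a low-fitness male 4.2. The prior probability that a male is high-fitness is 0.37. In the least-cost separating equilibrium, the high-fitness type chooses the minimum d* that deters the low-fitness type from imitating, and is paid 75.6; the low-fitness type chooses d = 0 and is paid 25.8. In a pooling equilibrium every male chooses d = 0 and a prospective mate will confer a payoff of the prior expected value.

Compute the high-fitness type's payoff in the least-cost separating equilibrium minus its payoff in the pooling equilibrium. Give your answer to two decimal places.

4.10

Least-cost separating signal: d* solves 25.8 = 75.6 − 4.2·d*, so d* = (75.6 − 25.8)/4.2 ≈ 11.8571.
High-fitness type's separating payoff: 75.6 − 2.3 × d* = 75.6 − 2.3 × (75.6 − 25.8)/4.2 = 75.6 − 114.54/4.2 ≈ 48.3286.
Pooling payoff: 0.37 × 75.6 + 0.63 × 25.8 = 44.226.
Difference: 48.3286 − 44.226 = 4.1026, i.e. 4.10 to two decimal places.
The high-fitness type prefers to separate.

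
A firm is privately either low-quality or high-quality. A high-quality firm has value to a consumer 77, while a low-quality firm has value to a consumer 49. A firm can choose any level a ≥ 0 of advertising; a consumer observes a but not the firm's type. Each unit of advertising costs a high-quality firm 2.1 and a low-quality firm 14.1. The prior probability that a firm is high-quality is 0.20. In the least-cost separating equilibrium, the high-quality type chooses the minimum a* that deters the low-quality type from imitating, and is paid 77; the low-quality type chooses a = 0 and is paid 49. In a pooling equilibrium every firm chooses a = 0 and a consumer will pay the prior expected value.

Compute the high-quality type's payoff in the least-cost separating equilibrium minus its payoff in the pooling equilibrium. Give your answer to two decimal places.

18.23

Least-cost separating signal: a* solves 49 = 77 − 14.1·a*, so a* = (77 − 49)/14.1 ≈ 1.9858.
High-quality type's separating payoff: 77 − 2.1 × a* = 77 − 2.1 × (77 − 49)/14.1 = 77 − 58.8/14.1 ≈ 72.8298.
Pooling payoff: 0.20 × 77 + 0.80 × 49 = 54.6.
Difference: 72.8298 − 54.6 = 18.2298, i.e. 18.23 to two decimal places.
The high-quality type prefers to separate.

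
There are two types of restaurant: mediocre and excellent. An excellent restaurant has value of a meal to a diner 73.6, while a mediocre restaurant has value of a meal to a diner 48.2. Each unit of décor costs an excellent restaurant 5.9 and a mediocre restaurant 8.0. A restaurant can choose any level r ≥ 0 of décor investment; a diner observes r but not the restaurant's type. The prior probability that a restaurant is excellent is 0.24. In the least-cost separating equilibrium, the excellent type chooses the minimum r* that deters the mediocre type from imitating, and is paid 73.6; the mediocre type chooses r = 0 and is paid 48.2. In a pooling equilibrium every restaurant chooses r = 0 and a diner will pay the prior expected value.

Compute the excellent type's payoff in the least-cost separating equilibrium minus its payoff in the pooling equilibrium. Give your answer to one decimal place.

0.6

Least-cost separating signal: r* solves 48.2 = 73.6 − 8.0·r*, so r* = (73.6 − 48.2)/8.0 = 3.175.
Excellent type's separating payoff: 73.6 − 5.9 × r* = 73.6 − 5.9 × (73.6 − 48.2)/8.0 = 73.6 − 149.86/8.0 ≈ 54.868.
Pooling payoff: 0.24 × 73.6 + 0.76 × 48.2 = 54.296.
Difference: 54.868 − 54.296 = 0.572, i.e. 0.6 to one decimal place.
The excellent type prefers to separate.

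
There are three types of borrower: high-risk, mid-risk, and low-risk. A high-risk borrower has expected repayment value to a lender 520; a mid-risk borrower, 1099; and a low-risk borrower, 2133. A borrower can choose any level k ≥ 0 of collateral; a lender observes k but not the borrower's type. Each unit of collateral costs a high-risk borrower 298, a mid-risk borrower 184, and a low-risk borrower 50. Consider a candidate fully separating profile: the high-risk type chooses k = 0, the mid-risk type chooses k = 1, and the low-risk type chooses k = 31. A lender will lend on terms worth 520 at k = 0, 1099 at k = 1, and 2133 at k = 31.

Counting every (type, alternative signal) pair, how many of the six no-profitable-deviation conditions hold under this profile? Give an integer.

4

High-risk (own payoff 520): to k=1 gives 1099 − 298×1 = 801 → profitable ✗; to k=31 gives 2133 − 298×31 = -7105 → no gain ✓.
Low-risk (own payoff 2133 − 50×31 = 583): to k=0 gives 520 → no gain ✓; to k=1 gives 1099 − 50×1 = 1049 → profitable ✗.
Mid-risk (own payoff 1099 − 184×1 = 915): to k=0 gives 520 → no gain ✓; to k=31 gives 2133 − 184×31 = -3571 → no gain ✓.
4 of the 6 constraints hold; not an equilibrium.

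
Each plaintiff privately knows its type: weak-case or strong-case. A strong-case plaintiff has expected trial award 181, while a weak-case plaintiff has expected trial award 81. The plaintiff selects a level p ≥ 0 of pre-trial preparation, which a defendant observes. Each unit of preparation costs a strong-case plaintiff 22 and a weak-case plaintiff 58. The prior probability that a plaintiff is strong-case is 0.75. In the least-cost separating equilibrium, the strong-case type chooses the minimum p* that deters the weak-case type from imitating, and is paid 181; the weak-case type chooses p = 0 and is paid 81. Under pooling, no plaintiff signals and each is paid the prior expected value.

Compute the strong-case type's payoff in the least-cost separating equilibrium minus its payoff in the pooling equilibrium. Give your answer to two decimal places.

Least-cost separating signal: p* solves 81 = 181 − 58·p*, so p* = (181 − 81)/58 ≈ 1.7241.
Strong-case type's separating payoff: 181 − 22 × p* = 181 − 22 × (181 − 81)/58 = 181 − 2200/58 ≈ 143.0690.
Pooling payoff: 0.75 × 181 + 0.25 × 81 = 156.
Difference: 143.0690 − 156 = -12.931, i.e. -12.93 to two decimal places.
The strong-case type would prefer the pooling outcome.

-12.93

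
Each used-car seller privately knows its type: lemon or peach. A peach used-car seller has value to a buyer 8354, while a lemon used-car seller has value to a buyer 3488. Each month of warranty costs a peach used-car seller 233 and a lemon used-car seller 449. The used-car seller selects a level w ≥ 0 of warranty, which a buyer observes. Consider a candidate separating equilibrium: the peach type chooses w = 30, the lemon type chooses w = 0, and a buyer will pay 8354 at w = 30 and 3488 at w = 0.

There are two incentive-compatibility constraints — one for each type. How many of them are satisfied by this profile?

Lemon type: stay at 0 → 3488; mimic → 8354 − 449 × 30 = -5116. IC holds (3488 ≥ -5116).
Peach type: signal → 8354 − 233 × 30 = 1364; deviate to 0 → 3488. IC fails (1364 < 3488).
1 of 2 constraints hold, so this profile is not an equilibrium.

1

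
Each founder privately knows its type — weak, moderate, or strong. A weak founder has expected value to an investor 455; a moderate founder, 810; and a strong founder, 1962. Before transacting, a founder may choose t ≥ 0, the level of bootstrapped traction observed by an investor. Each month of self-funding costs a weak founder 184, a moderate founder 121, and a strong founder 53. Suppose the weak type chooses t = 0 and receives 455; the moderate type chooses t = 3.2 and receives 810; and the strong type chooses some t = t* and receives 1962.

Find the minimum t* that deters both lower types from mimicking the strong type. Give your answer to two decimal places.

Weak type (on-path payoff 455) won't mimic when 455 ≥ 1962 − 184·t*, i.e. t* ≥ 8.19.
Moderate type (on-path payoff 810 − 121×3.2 = 422.8) won't mimic when 422.8 ≥ 1962 − 121·t*, i.e. t* ≥ 12.72.
Both must hold, so t* = max(8.19, 12.72) = 12.72. The moderate type's constraint binds.

12.72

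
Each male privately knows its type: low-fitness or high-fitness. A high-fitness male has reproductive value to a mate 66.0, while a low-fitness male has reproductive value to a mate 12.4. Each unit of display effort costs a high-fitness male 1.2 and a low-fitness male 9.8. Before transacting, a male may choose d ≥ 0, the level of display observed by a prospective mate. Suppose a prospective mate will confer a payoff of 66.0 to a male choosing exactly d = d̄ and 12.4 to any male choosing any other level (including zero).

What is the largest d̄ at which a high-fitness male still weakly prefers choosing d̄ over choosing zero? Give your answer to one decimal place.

Choosing d̄ yields the high-fitness type 66.0 − 1.2·d̄; choosing zero yields 12.4.
The high-fitness type is indifferent at 66.0 − 1.2·d̄ = 12.4, i.e. d̄ = (66.0 − 12.4) / 1.2 ≈ 44.7.
For any d̄ above 44.7 the high-fitness type would rather pool at zero, so separation collapses.

44.7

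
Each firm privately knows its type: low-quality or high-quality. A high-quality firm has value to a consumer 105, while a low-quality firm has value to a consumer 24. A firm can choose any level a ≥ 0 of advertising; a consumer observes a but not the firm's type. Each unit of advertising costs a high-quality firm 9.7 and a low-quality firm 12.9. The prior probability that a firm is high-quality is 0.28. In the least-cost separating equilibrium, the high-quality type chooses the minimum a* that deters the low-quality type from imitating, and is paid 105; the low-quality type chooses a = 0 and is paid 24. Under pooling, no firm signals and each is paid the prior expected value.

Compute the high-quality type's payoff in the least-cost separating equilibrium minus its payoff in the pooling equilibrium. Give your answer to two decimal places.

Least-cost separating signal: a* solves 24 = 105 − 12.9·a*, so a* = (105 − 24)/12.9 ≈ 6.2791.
High-quality type's separating payoff: 105 − 9.7 × a* = 105 − 9.7 × (105 − 24)/12.9 = 105 − 785.7/12.9 ≈ 44.0930.
Pooling payoff: 0.28 × 105 + 0.72 × 24 = 46.68.
Difference: 44.0930 − 46.68 = -2.587, i.e. -2.59 to two decimal places.
The high-quality type would prefer the pooling outcome.

-2.59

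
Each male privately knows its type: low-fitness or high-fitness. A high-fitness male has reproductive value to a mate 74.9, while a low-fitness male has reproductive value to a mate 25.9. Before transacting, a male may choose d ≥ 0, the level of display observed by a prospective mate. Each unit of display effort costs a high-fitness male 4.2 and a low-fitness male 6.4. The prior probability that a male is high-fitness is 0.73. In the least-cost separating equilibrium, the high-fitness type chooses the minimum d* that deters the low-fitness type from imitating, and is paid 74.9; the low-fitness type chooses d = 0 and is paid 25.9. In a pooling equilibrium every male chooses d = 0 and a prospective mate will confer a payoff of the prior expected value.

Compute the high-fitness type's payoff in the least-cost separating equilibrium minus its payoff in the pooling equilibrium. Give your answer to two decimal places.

Least-cost separating signal: d* solves 25.9 = 74.9 − 6.4·d*, so d* = (74.9 − 25.9)/6.4 ≈ 7.6563.
High-fitness type's separating payoff: 74.9 − 4.2 × d* = 74.9 − 4.2 × (74.9 − 25.9)/6.4 = 74.9 − 205.8/6.4 ≈ 42.7438.
Pooling payoff: 0.73 × 74.9 + 0.27 × 25.9 = 61.67.
Difference: 42.7438 − 61.67 = -18.9262, i.e. -18.93 to two decimal places.
The high-fitness type would prefer the pooling outcome.

-18.93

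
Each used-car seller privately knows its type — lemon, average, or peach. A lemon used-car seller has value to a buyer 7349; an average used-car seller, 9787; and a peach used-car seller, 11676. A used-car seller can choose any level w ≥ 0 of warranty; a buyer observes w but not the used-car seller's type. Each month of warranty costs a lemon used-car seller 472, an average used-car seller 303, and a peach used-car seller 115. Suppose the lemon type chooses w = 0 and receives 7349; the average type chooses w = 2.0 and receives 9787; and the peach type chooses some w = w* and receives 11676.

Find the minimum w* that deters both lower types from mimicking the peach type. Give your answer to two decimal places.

9.17

Average type (on-path payoff 9787 − 303×2.0 = 9181) won't mimic when 9181 ≥ 11676 − 303·w*, i.e. w* ≥ 8.23.
Lemon type (on-path payoff 7349) won't mimic when 7349 ≥ 11676 − 472·w*, i.e. w* ≥ 9.17.
Both must hold, so w* = max(9.17, 8.23) = 9.17. The lemon type's constraint binds.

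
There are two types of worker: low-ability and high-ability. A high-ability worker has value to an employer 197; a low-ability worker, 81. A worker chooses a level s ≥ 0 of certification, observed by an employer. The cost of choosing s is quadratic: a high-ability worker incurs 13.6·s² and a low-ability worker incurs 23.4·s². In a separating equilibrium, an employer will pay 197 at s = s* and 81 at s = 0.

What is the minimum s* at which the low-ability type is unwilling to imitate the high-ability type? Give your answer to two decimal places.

2.23

The low-ability type at s = 0 receives 81; imitating at s* yields 197 − 23.4·s*².
Indifference: 81 = 197 − 23.4·s*², so s*² = (197 − 81) / 23.4 ≈ 4.9573.
s* = √4.9573 ≈ 2.23.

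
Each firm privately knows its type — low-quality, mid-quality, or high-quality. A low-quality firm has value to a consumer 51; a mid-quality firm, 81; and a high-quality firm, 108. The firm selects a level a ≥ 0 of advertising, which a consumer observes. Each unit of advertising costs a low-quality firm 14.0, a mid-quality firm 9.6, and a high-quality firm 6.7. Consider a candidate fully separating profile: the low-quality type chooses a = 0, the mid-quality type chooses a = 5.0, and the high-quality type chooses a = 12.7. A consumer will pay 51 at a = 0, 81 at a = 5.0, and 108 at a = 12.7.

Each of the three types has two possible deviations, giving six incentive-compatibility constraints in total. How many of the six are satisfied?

Mid-quality (own payoff 81 − 9.6×5.0 = 33): to a=0 gives 51 → profitable ✗; to a=12.7 gives 108 − 9.6×12.7 = -13.92 → no gain ✓.
Low-quality (own payoff 51): to a=5.0 gives 81 − 14.0×5.0 = 11 → no gain ✓; to a=12.7 gives 108 − 14.0×12.7 = -69.8 → no gain ✓.
High-quality (own payoff 108 − 6.7×12.7 = 22.91): to a=0 gives 51 → profitable ✗; to a=5.0 gives 81 − 6.7×5.0 = 47.5 → profitable ✗.
3 of the 6 constraints hold; not an equilibrium.

3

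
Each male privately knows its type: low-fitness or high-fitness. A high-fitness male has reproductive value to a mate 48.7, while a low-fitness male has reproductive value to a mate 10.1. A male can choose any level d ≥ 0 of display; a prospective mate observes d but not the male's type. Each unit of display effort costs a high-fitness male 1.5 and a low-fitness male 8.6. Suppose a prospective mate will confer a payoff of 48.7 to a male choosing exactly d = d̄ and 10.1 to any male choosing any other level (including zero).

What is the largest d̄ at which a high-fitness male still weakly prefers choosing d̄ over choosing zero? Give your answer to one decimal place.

25.7

Choosing d̄ yields the high-fitness type 48.7 − 1.5·d̄; choosing zero yields 10.1.
The high-fitness type is indifferent at 48.7 − 1.5·d̄ = 10.1, i.e. d̄ = (48.7 − 10.1) / 1.5 ≈ 25.7.
For any d̄ above 25.7 the high-fitness type would rather pool at zero, so separation collapses.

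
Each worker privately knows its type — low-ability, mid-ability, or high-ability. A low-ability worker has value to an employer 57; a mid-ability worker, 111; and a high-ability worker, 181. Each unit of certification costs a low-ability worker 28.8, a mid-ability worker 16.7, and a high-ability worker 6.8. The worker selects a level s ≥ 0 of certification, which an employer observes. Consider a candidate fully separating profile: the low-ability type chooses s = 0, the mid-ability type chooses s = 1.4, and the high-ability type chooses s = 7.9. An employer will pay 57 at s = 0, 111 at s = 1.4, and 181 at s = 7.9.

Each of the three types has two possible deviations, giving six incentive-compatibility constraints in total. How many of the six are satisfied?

High-ability (own payoff 181 − 6.8×7.9 = 127.28): to s=0 gives 57 → no gain ✓; to s=1.4 gives 111 − 6.8×1.4 = 101.48 → no gain ✓.
Mid-ability (own payoff 111 − 16.7×1.4 = 87.62): to s=0 gives 57 → no gain ✓; to s=7.9 gives 181 − 16.7×7.9 = 49.07 → no gain ✓.
Low-ability (own payoff 57): to s=1.4 gives 111 − 28.8×1.4 = 70.68 → profitable ✗; to s=7.9 gives 181 − 28.8×7.9 = -46.52 → no gain ✓.
5 of the 6 constraints hold; not an equilibrium.

5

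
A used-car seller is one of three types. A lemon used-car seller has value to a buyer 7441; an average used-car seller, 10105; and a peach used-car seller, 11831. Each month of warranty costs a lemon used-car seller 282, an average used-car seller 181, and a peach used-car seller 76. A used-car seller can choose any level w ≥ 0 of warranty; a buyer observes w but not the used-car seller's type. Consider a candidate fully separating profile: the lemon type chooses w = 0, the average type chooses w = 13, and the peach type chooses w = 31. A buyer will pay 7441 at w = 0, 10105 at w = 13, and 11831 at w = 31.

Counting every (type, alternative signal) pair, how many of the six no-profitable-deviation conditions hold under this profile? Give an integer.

6

Average (own payoff 10105 − 181×13 = 7752): to w=0 gives 7441 → no gain ✓; to w=31 gives 11831 − 181×31 = 6220 → no gain ✓.
Peach (own payoff 11831 − 76×31 = 9475): to w=0 gives 7441 → no gain ✓; to w=13 gives 10105 − 76×13 = 9117 → no gain ✓.
Lemon (own payoff 7441): to w=13 gives 10105 − 282×13 = 6439 → no gain ✓; to w=31 gives 11831 − 282×31 = 3089 → no gain ✓.
6 of the 6 constraints hold; this profile is a separating equilibrium.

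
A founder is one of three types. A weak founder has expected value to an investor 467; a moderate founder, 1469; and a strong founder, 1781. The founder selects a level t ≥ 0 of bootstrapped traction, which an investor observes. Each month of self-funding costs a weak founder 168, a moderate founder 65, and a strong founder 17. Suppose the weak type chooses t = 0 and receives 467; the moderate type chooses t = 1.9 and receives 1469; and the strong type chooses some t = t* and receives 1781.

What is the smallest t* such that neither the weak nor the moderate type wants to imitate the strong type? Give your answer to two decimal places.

7.82

Weak type (on-path payoff 467) won't mimic when 467 ≥ 1781 − 168·t*, i.e. t* ≥ 7.82.
Moderate type (on-path payoff 1469 − 65×1.9 = 1345.5) won't mimic when 1345.5 ≥ 1781 − 65·t*, i.e. t* ≥ 6.70.
Both must hold, so t* = max(7.82, 6.70) = 7.82. The weak type's constraint binds.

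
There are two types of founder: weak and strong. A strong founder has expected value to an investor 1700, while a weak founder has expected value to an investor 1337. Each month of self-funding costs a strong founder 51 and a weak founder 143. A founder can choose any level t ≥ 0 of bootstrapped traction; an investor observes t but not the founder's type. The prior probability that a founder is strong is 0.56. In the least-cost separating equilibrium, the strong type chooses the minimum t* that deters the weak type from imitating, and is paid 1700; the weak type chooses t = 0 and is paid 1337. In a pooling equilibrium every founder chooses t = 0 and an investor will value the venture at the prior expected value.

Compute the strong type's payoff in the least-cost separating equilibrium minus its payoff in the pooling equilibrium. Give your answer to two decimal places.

Least-cost separating signal: t* solves 1337 = 1700 − 143·t*, so t* = (1700 − 1337)/143 ≈ 2.5385.
Strong type's separating payoff: 1700 − 51 × t* = 1700 − 51 × (1700 − 1337)/143 = 1700 − 18513/143 ≈ 1570.5385.
Pooling payoff: 0.56 × 1700 + 0.44 × 1337 = 1540.28.
Difference: 1570.5385 − 1540.28 = 30.2585, i.e. 30.26 to two decimal places.
The strong type prefers to separate.

30.26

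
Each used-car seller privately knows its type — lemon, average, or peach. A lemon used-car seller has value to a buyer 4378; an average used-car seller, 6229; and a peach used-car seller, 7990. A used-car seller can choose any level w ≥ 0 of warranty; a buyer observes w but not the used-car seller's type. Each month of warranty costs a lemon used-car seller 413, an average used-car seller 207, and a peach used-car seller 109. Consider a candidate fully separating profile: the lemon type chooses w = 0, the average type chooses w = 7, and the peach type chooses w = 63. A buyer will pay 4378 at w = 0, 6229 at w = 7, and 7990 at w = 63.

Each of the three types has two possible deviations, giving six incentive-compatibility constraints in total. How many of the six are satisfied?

4

Peach (own payoff 7990 − 109×63 = 1123): to w=0 gives 4378 → profitable ✗; to w=7 gives 6229 − 109×7 = 5466 → profitable ✗.
Lemon (own payoff 4378): to w=7 gives 6229 − 413×7 = 3338 → no gain ✓; to w=63 gives 7990 − 413×63 = -18029 → no gain ✓.
Average (own payoff 6229 − 207×7 = 4780): to w=0 gives 4378 → no gain ✓; to w=63 gives 7990 − 207×63 = -5051 → no gain ✓.
4 of the 6 constraints hold; not an equilibrium.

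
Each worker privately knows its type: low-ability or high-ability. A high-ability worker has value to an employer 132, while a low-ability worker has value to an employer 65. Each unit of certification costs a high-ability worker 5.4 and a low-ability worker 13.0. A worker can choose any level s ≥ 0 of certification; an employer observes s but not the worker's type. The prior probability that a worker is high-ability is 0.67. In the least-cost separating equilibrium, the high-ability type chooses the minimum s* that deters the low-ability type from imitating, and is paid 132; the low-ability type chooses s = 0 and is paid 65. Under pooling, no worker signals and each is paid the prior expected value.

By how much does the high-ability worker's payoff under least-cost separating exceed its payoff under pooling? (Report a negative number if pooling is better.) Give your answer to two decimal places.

Least-cost separating signal: s* solves 65 = 132 − 13.0·s*, so s* = (132 − 65)/13.0 ≈ 5.1538.
High-ability type's separating payoff: 132 − 5.4 × s* = 132 − 5.4 × (132 − 65)/13.0 = 132 − 361.8/13.0 ≈ 104.1692.
Pooling payoff: 0.67 × 132 + 0.33 × 65 = 109.89.
Difference: 104.1692 − 109.89 = -5.7208, i.e. -5.72 to two decimal places.
The high-ability type would prefer the pooling outcome.

-5.72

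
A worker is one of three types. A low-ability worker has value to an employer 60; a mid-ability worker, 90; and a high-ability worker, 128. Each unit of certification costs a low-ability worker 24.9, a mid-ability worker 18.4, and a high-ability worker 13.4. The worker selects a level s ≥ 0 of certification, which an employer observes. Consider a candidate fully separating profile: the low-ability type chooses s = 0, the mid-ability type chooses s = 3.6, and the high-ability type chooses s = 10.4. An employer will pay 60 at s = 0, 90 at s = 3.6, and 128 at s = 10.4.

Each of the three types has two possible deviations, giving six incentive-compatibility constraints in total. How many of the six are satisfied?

Low-ability (own payoff 60): to s=3.6 gives 90 − 24.9×3.6 = 0.36 → no gain ✓; to s=10.4 gives 128 − 24.9×10.4 = -130.96 → no gain ✓.
Mid-ability (own payoff 90 − 18.4×3.6 = 23.76): to s=0 gives 60 → profitable ✗; to s=10.4 gives 128 − 18.4×10.4 = -63.36 → no gain ✓.
High-ability (own payoff 128 − 13.4×10.4 = -11.36): to s=0 gives 60 → profitable ✗; to s=3.6 gives 90 − 13.4×3.6 = 41.76 → profitable ✗.
3 of the 6 constraints hold; not an equilibrium.

3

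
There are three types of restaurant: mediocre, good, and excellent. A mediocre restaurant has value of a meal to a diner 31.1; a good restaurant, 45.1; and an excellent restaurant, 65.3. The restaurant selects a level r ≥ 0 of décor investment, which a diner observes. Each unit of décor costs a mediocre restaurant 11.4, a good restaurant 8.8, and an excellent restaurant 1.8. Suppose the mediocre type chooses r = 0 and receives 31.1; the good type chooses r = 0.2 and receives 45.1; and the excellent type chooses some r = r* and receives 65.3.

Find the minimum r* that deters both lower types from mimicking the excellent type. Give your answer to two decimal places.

3.00

Mediocre type (on-path payoff 31.1) won't mimic when 31.1 ≥ 65.3 − 11.4·r*, i.e. r* ≥ 3.00.
Good type (on-path payoff 45.1 − 8.8×0.2 = 43.34) won't mimic when 43.34 ≥ 65.3 − 8.8·r*, i.e. r* ≥ 2.50.
Both must hold, so r* = max(3.00, 2.50) = 3.00. The mediocre type's constraint binds.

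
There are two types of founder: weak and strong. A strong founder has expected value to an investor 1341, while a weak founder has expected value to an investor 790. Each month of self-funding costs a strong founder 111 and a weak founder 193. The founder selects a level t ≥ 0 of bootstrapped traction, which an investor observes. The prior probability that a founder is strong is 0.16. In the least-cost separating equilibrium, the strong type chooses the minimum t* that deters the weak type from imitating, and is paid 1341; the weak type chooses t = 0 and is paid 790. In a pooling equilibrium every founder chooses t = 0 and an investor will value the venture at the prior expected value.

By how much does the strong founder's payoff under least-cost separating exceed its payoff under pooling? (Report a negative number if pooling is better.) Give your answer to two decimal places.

Least-cost separating signal: t* solves 790 = 1341 − 193·t*, so t* = (1341 − 790)/193 ≈ 2.8549.
Strong type's separating payoff: 1341 − 111 × t* = 1341 − 111 × (1341 − 790)/193 = 1341 − 61161/193 ≈ 1024.1036.
Pooling payoff: 0.16 × 1341 + 0.84 × 790 = 878.16.
Difference: 1024.1036 − 878.16 = 145.9436, i.e. 145.94 to two decimal places.
The strong type prefers to separate.

145.94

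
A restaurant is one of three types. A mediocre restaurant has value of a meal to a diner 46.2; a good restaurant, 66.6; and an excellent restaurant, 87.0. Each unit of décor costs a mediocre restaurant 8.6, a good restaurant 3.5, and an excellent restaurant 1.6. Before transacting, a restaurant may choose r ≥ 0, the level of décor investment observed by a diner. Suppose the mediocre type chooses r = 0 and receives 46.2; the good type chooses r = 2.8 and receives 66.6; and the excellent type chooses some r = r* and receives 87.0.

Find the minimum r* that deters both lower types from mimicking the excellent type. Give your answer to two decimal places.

Mediocre type (on-path payoff 46.2) won't mimic when 46.2 ≥ 87.0 − 8.6·r*, i.e. r* ≥ 4.74.
Good type (on-path payoff 66.6 − 3.5×2.8 = 56.8) won't mimic when 56.8 ≥ 87.0 − 3.5·r*, i.e. r* ≥ 8.63.
Both must hold, so r* = max(4.74, 8.63) = 8.63. The good type's constraint binds.

8.63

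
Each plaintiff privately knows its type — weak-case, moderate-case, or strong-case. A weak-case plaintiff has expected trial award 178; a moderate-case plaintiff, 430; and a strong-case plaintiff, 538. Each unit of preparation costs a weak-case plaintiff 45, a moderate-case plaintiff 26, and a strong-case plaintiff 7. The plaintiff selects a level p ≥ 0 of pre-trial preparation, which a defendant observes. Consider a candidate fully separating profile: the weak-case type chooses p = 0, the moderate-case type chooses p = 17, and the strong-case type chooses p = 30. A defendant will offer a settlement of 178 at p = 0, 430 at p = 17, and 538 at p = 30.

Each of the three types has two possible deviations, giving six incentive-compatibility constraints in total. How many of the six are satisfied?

Moderate-case (own payoff 430 − 26×17 = -12): to p=0 gives 178 → profitable ✗; to p=30 gives 538 − 26×30 = -242 → no gain ✓.
Weak-case (own payoff 178): to p=17 gives 430 − 45×17 = -335 → no gain ✓; to p=30 gives 538 − 45×30 = -812 → no gain ✓.
Strong-case (own payoff 538 − 7×30 = 328): to p=0 gives 178 → no gain ✓; to p=17 gives 430 − 7×17 = 311 → no gain ✓.
5 of the 6 constraints hold; not an equilibrium.

5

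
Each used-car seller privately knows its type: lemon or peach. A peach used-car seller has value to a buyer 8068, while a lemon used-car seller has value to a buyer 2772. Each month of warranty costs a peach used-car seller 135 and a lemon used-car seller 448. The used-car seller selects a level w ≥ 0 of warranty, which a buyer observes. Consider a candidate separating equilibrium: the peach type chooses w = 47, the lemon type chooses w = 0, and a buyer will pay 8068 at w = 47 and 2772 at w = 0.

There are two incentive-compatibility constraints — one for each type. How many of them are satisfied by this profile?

1

Lemon type: stay at 0 → 2772; mimic → 8068 − 448 × 47 = -12988. IC holds (2772 ≥ -12988).
Peach type: signal → 8068 − 135 × 47 = 1723; deviate to 0 → 2772. IC fails (1723 < 2772).
1 of 2 constraints hold, so this profile is not an equilibrium.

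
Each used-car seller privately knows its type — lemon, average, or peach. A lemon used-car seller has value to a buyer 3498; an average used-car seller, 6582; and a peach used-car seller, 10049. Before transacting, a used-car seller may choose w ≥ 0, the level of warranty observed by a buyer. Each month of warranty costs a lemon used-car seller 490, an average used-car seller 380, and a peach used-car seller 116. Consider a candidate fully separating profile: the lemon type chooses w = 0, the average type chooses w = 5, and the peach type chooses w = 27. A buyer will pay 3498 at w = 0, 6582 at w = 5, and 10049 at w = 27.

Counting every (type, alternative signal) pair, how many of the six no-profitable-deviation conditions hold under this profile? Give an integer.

5

Average (own payoff 6582 − 380×5 = 4682): to w=0 gives 3498 → no gain ✓; to w=27 gives 10049 − 380×27 = -211 → no gain ✓.
Lemon (own payoff 3498): to w=5 gives 6582 − 490×5 = 4132 → profitable ✗; to w=27 gives 10049 − 490×27 = -3181 → no gain ✓.
Peach (own payoff 10049 − 116×27 = 6917): to w=0 gives 3498 → no gain ✓; to w=5 gives 6582 − 116×5 = 6002 → no gain ✓.
5 of the 6 constraints hold; not an equilibrium.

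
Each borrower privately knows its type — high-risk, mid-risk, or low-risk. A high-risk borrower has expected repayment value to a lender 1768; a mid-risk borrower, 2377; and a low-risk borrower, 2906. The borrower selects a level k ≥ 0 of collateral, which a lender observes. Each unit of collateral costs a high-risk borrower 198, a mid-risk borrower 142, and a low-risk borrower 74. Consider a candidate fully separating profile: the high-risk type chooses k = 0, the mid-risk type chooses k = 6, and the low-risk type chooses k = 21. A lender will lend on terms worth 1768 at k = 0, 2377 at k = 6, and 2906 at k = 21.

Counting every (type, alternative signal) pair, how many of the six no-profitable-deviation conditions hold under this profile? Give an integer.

3

Mid-risk (own payoff 2377 − 142×6 = 1525): to k=0 gives 1768 → profitable ✗; to k=21 gives 2906 − 142×21 = -76 → no gain ✓.
Low-risk (own payoff 2906 − 74×21 = 1352): to k=0 gives 1768 → profitable ✗; to k=6 gives 2377 − 74×6 = 1933 → profitable ✗.
High-risk (own payoff 1768): to k=6 gives 2377 − 198×6 = 1189 → no gain ✓; to k=21 gives 2906 − 198×21 = -1252 → no gain ✓.
3 of the 6 constraints hold; not an equilibrium.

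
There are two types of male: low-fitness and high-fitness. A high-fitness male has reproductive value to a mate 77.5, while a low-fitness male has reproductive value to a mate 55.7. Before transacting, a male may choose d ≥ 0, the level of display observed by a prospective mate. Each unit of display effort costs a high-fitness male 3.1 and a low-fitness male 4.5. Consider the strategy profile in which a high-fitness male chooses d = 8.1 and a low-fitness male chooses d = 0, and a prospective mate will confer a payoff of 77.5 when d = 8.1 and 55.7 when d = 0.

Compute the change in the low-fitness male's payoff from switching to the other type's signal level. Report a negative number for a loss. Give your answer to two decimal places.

-14.65

Playing d = 0 the low-fitness male receives 55.7.
Deviating to d = 8.1 brings payment 77.5 at cost 4.5 × 8.1 = 36.45, netting 41.05.
Gain from deviating: 41.05 − 55.7 = -14.65.
The gain is negative, so the low-fitness type's incentive-compatibility constraint is satisfied.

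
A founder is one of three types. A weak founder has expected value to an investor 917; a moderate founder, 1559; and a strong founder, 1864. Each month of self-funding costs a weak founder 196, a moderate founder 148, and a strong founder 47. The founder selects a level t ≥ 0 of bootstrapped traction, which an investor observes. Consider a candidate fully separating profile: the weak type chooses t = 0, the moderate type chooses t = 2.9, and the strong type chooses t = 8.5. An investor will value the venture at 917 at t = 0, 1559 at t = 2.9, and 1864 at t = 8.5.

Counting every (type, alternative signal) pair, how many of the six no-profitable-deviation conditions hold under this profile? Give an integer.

5

Moderate (own payoff 1559 − 148×2.9 = 1129.8): to t=0 gives 917 → no gain ✓; to t=8.5 gives 1864 − 148×8.5 = 606 → no gain ✓.
Weak (own payoff 917): to t=2.9 gives 1559 − 196×2.9 = 990.6 → profitable ✗; to t=8.5 gives 1864 − 196×8.5 = 198 → no gain ✓.
Strong (own payoff 1864 − 47×8.5 = 1464.5): to t=0 gives 917 → no gain ✓; to t=2.9 gives 1559 − 47×2.9 = 1422.7 → no gain ✓.
5 of the 6 constraints hold; not an equilibrium.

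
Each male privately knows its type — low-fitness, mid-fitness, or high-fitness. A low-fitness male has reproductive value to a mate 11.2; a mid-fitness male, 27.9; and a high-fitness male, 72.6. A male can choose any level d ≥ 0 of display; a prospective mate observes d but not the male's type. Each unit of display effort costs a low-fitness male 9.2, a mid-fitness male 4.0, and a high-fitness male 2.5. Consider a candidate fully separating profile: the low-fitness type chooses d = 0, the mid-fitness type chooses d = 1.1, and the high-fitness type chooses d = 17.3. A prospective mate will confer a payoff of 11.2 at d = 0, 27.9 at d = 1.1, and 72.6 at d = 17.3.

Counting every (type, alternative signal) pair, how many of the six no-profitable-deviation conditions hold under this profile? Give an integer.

5

Low-fitness (own payoff 11.2): to d=1.1 gives 27.9 − 9.2×1.1 = 17.78 → profitable ✗; to d=17.3 gives 72.6 − 9.2×17.3 = -86.56 → no gain ✓.
Mid-fitness (own payoff 27.9 − 4.0×1.1 = 23.5): to d=0 gives 11.2 → no gain ✓; to d=17.3 gives 72.6 − 4.0×17.3 = 3.4 → no gain ✓.
High-fitness (own payoff 72.6 − 2.5×17.3 = 29.35): to d=0 gives 11.2 → no gain ✓; to d=1.1 gives 27.9 − 2.5×1.1 = 25.15 → no gain ✓.
5 of the 6 constraints hold; not an equilibrium.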